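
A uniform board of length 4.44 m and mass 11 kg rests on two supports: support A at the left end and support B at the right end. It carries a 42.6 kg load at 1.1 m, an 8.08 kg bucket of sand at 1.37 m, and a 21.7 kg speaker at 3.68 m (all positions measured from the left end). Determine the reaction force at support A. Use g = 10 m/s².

Choose support B as the axis so its reaction then has zero moment arm.
Beam weight: 11 × 10 = 110 N down at 2.22 m → arm 2.22 m, τ = 110 × 2.22 = 244.2 N·m counterclockwise.
Load: 42.6 × 10 = 426 N down at 1.1 m → arm 3.34 m, τ = 426 × 3.34 = 1423 N·m counterclockwise.
Bucket of sand: 8.08 × 10 = 80.8 N down at 1.37 m → arm 3.07 m, τ = 80.8 × 3.07 = 248.1 N·m counterclockwise.
Speaker: 21.7 × 10 = 217 N down at 3.68 m → arm 0.76 m, τ = 217 × 0.76 = 164.9 N·m counterclockwise.
Net load moment about support B = 2080 N·m counterclockwise.
Reaction R at support A is upward at 0 m, arm 4.44 m → moment R × 4.44 clockwise.
Balancing moments: R × 4.44 = 2080, giving R = 468 N.

R_A ≈ 468 N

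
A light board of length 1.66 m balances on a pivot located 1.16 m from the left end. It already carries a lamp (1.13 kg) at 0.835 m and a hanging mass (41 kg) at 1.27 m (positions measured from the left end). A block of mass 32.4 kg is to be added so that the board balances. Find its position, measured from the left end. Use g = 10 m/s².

Take moments about the pivot (at 1.16 m from the left end).
Lamp: 1.13 × 10 = 11.3 N down at 0.835 m → arm 0.325 m, τ = 11.3 × 0.325 = 3.673 N·m counterclockwise.
Hanging mass: 41 × 10 = 410 N down at 1.27 m → arm 0.11 m, τ = 410 × 0.11 = 45.1 N·m clockwise.
Net moment of existing loads = 41.43 N·m clockwise.
The block weighs 32.4 × 10 = 324 N and must supply an equal counterclockwise moment, so its lever arm about the pivot is 41.43 / 324 = 0.128 m.
That puts it at 1.16 − 0.128 = 1.03 m from the left end.

x ≈ 1.03 m from the left end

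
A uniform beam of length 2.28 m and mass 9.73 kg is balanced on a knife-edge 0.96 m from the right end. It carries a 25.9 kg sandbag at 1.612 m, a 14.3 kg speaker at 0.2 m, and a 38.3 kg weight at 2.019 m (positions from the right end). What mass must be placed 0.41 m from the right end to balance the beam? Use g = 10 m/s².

Sum moments about the knife-edge (at 0.96 m from the right end) (the support reaction has zero arm there).
Beam weight: 9.73 × 10 = 97.3 N down at 1.14 m → arm 0.18 m, τ = 97.3 × 0.18 = 17.51 N·m counterclockwise.
Sandbag: 25.9 × 10 = 259 N down at 1.612 m → arm 0.652 m, τ = 259 × 0.652 = 168.9 N·m counterclockwise.
Speaker: 14.3 × 10 = 143 N down at 0.2 m → arm 0.76 m, τ = 143 × 0.76 = 108.7 N·m clockwise.
Weight: 38.3 × 10 = 383 N down at 2.019 m → arm 1.059 m, τ = 383 × 1.059 = 405.6 N·m counterclockwise.
Net moment of known loads = 483.3 N·m counterclockwise.
An unknown mass m at 0.41 m has arm 0.55 m; its moment is m·g·0.55 clockwise.
Balancing moments: m × 10 × 0.55 = 483.3, giving m = 483.3 / (10 × 0.55) = 87.9 kg.

m ≈ 87.9 kg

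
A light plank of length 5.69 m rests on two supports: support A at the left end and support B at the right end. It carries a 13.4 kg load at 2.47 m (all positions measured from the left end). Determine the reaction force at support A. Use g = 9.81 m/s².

R_A ≈ 74.4 N

Take moments about support B.
Load: 13.4 × 9.81 = 131.5 N down at 2.47 m → arm 3.22 m, τ = 131.5 × 3.22 = 423.4 N·m counterclockwise.
Net load moment about support B = 423.4 N·m counterclockwise.
Reaction R at support A is upward at 0 m, arm 5.69 m → moment R × 5.69 clockwise.
Στ = 0 ⇒ R × 5.69 = 423.4 ⇒ R = 74.4 N.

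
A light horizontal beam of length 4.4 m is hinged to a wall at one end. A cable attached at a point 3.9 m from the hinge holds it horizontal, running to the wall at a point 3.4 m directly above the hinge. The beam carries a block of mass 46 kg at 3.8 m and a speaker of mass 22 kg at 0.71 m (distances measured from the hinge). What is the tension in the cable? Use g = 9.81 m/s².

T ≈ 729 N

Choose the hinge as the axis so the unknown hinge reaction has zero arm there.
Block: 46 × 9.81 = 451.3 N down at 3.8 m → arm 3.8 m, τ = 451.3 × 3.8 = 1715 N·m clockwise.
Speaker: 22 × 9.81 = 215.8 N down at 0.71 m → arm 0.71 m, τ = 215.8 × 0.71 = 153.2 N·m clockwise.
Total clockwise load moment = 1868 N·m.
The cable tension T acts at 3.9 m; only its component perpendicular to the beam, T sinθ, produces torque. sinθ = h/√(h²+d²) = 3.4/√(3.4²+3.9²) = 0.6571.
For rotational equilibrium, T × 3.9 × 0.6571 = 1868, so T = 1868 / 2.563 = 729 N.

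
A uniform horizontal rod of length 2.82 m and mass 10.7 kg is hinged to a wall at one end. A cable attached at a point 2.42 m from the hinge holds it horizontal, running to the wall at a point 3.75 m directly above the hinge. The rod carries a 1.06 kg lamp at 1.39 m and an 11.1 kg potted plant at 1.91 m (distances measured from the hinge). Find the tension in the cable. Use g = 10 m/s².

T ≈ 186 N

About the hinge:
Beam weight: 10.7 × 10 = 107 N down at 1.41 m → arm 1.41 m, τ = 107 × 1.41 = 150.9 N·m clockwise.
Lamp: 1.06 × 10 = 10.6 N down at 1.39 m → arm 1.39 m, τ = 10.6 × 1.39 = 14.73 N·m clockwise.
Potted plant: 11.1 × 10 = 111 N down at 1.91 m → arm 1.91 m, τ = 111 × 1.91 = 212 N·m clockwise.
Total clockwise load moment = 377.6 N·m.
The cable tension T acts at 2.42 m; only its component perpendicular to the rod, T sinθ, produces torque. sinθ = h/√(h²+d²) = 3.75/√(3.75²+2.42²) = 0.8402.
For rotational equilibrium, T × 2.42 × 0.8402 = 377.6, so T = 377.6 / 2.033 = 186 N.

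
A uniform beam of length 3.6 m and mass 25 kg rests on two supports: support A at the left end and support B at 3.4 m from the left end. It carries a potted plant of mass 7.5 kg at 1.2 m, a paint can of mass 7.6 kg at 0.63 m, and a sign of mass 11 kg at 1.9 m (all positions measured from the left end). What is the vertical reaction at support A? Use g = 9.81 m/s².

R_A ≈ 271 N

About support B:
Beam weight: 25 × 9.81 = 245.2 N down at 1.8 m → arm 1.6 m, τ = 245.2 × 1.6 = 392.3 N·m counterclockwise.
Potted plant: 7.5 × 9.81 = 73.58 N down at 1.2 m → arm 2.2 m, τ = 73.58 × 2.2 = 161.9 N·m counterclockwise.
Paint can: 7.6 × 9.81 = 74.56 N down at 0.63 m → arm 2.77 m, τ = 74.56 × 2.77 = 206.5 N·m counterclockwise.
Sign: 11 × 9.81 = 107.9 N down at 1.9 m → arm 1.5 m, τ = 107.9 × 1.5 = 161.9 N·m counterclockwise.
Net load moment about support B = 922.6 N·m counterclockwise.
Reaction R at support A is upward at 0 m, arm 3.4 m → moment R × 3.4 clockwise.
Στ = 0 ⇒ R × 3.4 = 922.6 ⇒ R = 271 N.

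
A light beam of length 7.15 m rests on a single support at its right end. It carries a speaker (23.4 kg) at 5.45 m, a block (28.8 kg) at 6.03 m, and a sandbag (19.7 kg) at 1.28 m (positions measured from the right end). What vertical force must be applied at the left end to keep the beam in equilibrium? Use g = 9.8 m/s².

About the right end:
Speaker: 23.4 × 9.8 = 229.3 N down at 5.45 m → arm 5.45 m, τ = 229.3 × 5.45 = 1250 N·m counterclockwise.
Block: 28.8 × 9.8 = 282.2 N down at 6.03 m → arm 6.03 m, τ = 282.2 × 6.03 = 1702 N·m counterclockwise.
Sandbag: 19.7 × 9.8 = 193.1 N down at 1.28 m → arm 1.28 m, τ = 193.1 × 1.28 = 247.2 N·m counterclockwise.
Net moment of the loads = 3199 N·m counterclockwise.
The upward force F acts at the left end, arm 7.15 m, giving F × 7.15 clockwise.
Setting net torque to zero: F × 7.15 = 3199 → F = 3199 / 7.15 = 447 N.

F ≈ 447 N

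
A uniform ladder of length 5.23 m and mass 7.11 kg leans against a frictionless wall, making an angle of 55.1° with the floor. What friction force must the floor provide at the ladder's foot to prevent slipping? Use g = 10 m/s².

f ≈ 24.8 N

Sum moments about the foot of the ladder (the floor normal and friction both act there and drop out).
Ladder weight 7.11×10 = 71.1 N acts at 2.615 m along the ladder; its horizontal arm is 2.615·cos55.1° = 1.496 m → τ = 106.4 N·m clockwise.
Wall normal N acts horizontally at the top; its moment arm is the height L sinθ = 5.23·sin55.1° = 4.289 m, counterclockwise.
Balancing moments: N × 4.289 = 106.4, giving N = 24.8 N.
ΣFx = 0: friction at the foot balances the wall's push, so f = N_wall = 24.8 N.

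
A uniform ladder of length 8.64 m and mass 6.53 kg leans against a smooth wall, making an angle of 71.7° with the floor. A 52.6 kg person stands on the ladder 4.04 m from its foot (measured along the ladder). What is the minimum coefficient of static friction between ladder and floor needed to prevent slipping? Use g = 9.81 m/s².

μ_min ≈ 0.156

Sum moments about the foot of the ladder (the floor normal and friction both act there and drop out).
Ladder weight 6.53×9.81 = 64.06 N acts at 4.32 m along the ladder; its horizontal arm is 4.32·cos71.7° = 1.356 m → τ = 86.87 N·m clockwise.
Person: 52.6×9.81 = 516 N at 4.04 m → arm 1.269 m → τ = 654.8 N·m clockwise.
Wall normal N acts horizontally at the top; its moment arm is the height L sinθ = 8.64·sin71.7° = 8.203 m, counterclockwise.
Balancing moments: N × 8.203 = 741.7, giving N = 90.42 N.
ΣFx = 0 ⇒ f = N_wall = 90.42 N. ΣFy = 0 ⇒ N_floor = 580.1 N.
μ_min = f / N_floor = 90.42 / 580.1 = 0.156.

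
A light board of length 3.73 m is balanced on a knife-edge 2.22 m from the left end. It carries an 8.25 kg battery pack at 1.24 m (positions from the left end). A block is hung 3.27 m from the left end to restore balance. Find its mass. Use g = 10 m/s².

Take moments about the knife-edge (at 2.22 m from the left end).
Battery pack: 8.25 × 10 = 82.5 N down at 1.24 m → arm 0.98 m, τ = 82.5 × 0.98 = 80.85 N·m counterclockwise.
Net moment of known loads = 80.85 N·m counterclockwise.
An unknown mass m at 3.27 m has arm 1.05 m; its moment is m·g·1.05 clockwise.
Στ = 0 ⇒ m × 10 × 1.05 = 80.85 ⇒ m = 80.85 / (10 × 1.05) = 7.7 kg.

m ≈ 7.7 kg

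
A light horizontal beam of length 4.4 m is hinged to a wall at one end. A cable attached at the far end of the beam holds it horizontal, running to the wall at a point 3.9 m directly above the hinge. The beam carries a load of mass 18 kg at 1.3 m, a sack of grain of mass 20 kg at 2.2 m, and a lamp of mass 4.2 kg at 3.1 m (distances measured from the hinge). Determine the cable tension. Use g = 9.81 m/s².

Taking torques about the hinge:
Load: 18 × 9.81 = 176.6 N down at 1.3 m → arm 1.3 m, τ = 176.6 × 1.3 = 229.6 N·m clockwise.
Sack of grain: 20 × 9.81 = 196.2 N down at 2.2 m → arm 2.2 m, τ = 196.2 × 2.2 = 431.6 N·m clockwise.
Lamp: 4.2 × 9.81 = 41.2 N down at 3.1 m → arm 3.1 m, τ = 41.2 × 3.1 = 127.7 N·m clockwise.
Total clockwise load moment = 788.9 N·m.
The cable tension T acts at 4.4 m; only its component perpendicular to the beam, T sinθ, produces torque. sinθ = h/√(h²+d²) = 3.9/√(3.9²+4.4²) = 0.6633.
Στ = 0 ⇒ T × 4.4 × 0.6633 = 788.9 ⇒ T = 788.9 / 2.919 = 270 N.

T ≈ 270 N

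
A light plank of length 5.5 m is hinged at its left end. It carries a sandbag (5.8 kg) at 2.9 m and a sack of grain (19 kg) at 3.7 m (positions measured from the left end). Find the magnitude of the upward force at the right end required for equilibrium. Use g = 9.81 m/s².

Choose the left end as the axis so the unknown pivot reaction has zero arm there.
Sandbag: 5.8 × 9.81 = 56.9 N down at 2.9 m → arm 2.9 m, τ = 56.9 × 2.9 = 165 N·m clockwise.
Sack of grain: 19 × 9.81 = 186.4 N down at 3.7 m → arm 3.7 m, τ = 186.4 × 3.7 = 689.7 N·m clockwise.
Net moment of the loads = 854.7 N·m clockwise.
The upward force F acts at the right end, arm 5.5 m, giving F × 5.5 counterclockwise.
For rotational equilibrium, F × 5.5 = 854.7, so F = 854.7 / 5.5 = 155 N.

F ≈ 155 N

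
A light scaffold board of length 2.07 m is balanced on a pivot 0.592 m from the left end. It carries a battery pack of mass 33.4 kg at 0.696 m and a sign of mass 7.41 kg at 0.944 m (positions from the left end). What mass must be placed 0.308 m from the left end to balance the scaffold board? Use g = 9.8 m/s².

m ≈ 21.4 kg

Take moments about the pivot (at 0.592 m from the left end).
Battery pack: 33.4 × 9.8 = 327.3 N down at 0.696 m → arm 0.104 m, τ = 327.3 × 0.104 = 34.04 N·m clockwise.
Sign: 7.41 × 9.8 = 72.62 N down at 0.944 m → arm 0.352 m, τ = 72.62 × 0.352 = 25.56 N·m clockwise.
Net moment of known loads = 59.6 N·m clockwise.
An unknown mass m at 0.308 m has arm 0.284 m; its moment is m·g·0.284 counterclockwise.
Balancing moments: m × 9.8 × 0.284 = 59.6, giving m = 59.6 / (9.8 × 0.284) = 21.4 kg.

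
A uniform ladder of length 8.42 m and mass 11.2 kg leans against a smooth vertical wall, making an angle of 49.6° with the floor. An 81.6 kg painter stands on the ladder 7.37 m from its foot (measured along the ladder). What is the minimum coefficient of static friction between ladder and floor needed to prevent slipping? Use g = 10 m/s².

μ_min ≈ 0.706

Sum moments about the foot of the ladder (the floor normal and friction both act there and drop out).
Ladder weight 11.2×10 = 112 N acts at 4.21 m along the ladder; its horizontal arm is 4.21·cos49.6° = 2.729 m → τ = 305.6 N·m clockwise.
Painter: 81.6×10 = 816 N at 7.37 m → arm 4.777 m → τ = 3898 N·m clockwise.
Wall normal N acts horizontally at the top; its moment arm is the height L sinθ = 8.42·sin49.6° = 6.412 m, counterclockwise.
Balancing moments: N × 6.412 = 4204, giving N = 655.6 N.
ΣFx = 0 ⇒ f = N_wall = 655.6 N. ΣFy = 0 ⇒ N_floor = 928 N.
μ_min = f / N_floor = 655.6 / 928 = 0.706.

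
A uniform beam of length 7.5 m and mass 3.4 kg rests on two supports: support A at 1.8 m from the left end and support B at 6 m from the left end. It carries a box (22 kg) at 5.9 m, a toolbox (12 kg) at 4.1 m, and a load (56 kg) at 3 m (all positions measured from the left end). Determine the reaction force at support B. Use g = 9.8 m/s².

Sum moments about support A (its reaction then has zero moment arm).
Beam weight: 3.4 × 9.8 = 33.32 N down at 3.75 m → arm 1.95 m, τ = 33.32 × 1.95 = 64.97 N·m clockwise.
Box: 22 × 9.8 = 215.6 N down at 5.9 m → arm 4.1 m, τ = 215.6 × 4.1 = 884 N·m clockwise.
Toolbox: 12 × 9.8 = 117.6 N down at 4.1 m → arm 2.3 m, τ = 117.6 × 2.3 = 270.5 N·m clockwise.
Load: 56 × 9.8 = 548.8 N down at 3 m → arm 1.2 m, τ = 548.8 × 1.2 = 658.6 N·m clockwise.
Net load moment about support A = 1878 N·m clockwise.
Reaction R at support B is upward at 6 m, arm 4.2 m → moment R × 4.2 counterclockwise.
Setting net torque to zero: R × 4.2 = 1878 → R = 447 N.

R_B ≈ 447 N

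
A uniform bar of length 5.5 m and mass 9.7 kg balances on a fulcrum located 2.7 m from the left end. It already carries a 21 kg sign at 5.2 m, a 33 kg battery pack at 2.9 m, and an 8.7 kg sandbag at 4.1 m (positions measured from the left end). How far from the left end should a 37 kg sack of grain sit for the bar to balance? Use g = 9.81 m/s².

Taking torques about the fulcrum (at 2.7 m from the left end):
Beam weight: 9.7 × 9.81 = 95.16 N down at 2.75 m → arm 0.05 m, τ = 95.16 × 0.05 = 4.758 N·m clockwise.
Sign: 21 × 9.81 = 206 N down at 5.2 m → arm 2.5 m, τ = 206 × 2.5 = 515 N·m clockwise.
Battery pack: 33 × 9.81 = 323.7 N down at 2.9 m → arm 0.2 m, τ = 323.7 × 0.2 = 64.74 N·m clockwise.
Sandbag: 8.7 × 9.81 = 85.35 N down at 4.1 m → arm 1.4 m, τ = 85.35 × 1.4 = 119.5 N·m clockwise.
Net moment of existing loads = 704 N·m clockwise.
The sack of grain weighs 37 × 9.81 = 363 N and must supply an equal counterclockwise moment, so its lever arm about the fulcrum is 704 / 363 = 1.94 m.
That puts it at 2.7 − 1.94 = 0.76 m from the left end.

x ≈ 0.76 m from the left end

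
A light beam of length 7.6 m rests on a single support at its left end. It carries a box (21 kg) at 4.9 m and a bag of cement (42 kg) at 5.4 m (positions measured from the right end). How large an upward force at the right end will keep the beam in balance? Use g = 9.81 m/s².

F ≈ 192 N

Taking torques about the left end:
Box: 21 × 9.81 = 206 N down at 4.9 m → arm 2.7 m, τ = 206 × 2.7 = 556.2 N·m clockwise.
Bag of cement: 42 × 9.81 = 412 N down at 5.4 m → arm 2.2 m, τ = 412 × 2.2 = 906.4 N·m clockwise.
Net moment of the loads = 1463 N·m clockwise.
The upward force F acts at the right end, arm 7.6 m, giving F × 7.6 counterclockwise.
For rotational equilibrium, F × 7.6 = 1463, so F = 1463 / 7.6 = 192 N.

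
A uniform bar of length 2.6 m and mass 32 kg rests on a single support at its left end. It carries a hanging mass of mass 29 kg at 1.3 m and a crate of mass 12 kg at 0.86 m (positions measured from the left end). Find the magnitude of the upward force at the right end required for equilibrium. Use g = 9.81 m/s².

F ≈ 338 N

Take moments about the left end.
Beam weight: 32 × 9.81 = 313.9 N down at 1.3 m → arm 1.3 m, τ = 313.9 × 1.3 = 408.1 N·m clockwise.
Hanging mass: 29 × 9.81 = 284.5 N down at 1.3 m → arm 1.3 m, τ = 284.5 × 1.3 = 369.9 N·m clockwise.
Crate: 12 × 9.81 = 117.7 N down at 0.86 m → arm 0.86 m, τ = 117.7 × 0.86 = 101.2 N·m clockwise.
Net moment of the loads = 879.2 N·m clockwise.
The upward force F acts at the right end, arm 2.6 m, giving F × 2.6 counterclockwise.
Balancing moments: F × 2.6 = 879.2, giving F = 879.2 / 2.6 = 338 N.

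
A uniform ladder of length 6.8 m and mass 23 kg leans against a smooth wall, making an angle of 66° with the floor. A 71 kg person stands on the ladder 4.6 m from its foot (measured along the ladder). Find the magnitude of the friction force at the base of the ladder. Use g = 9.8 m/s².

f ≈ 260 N

About the foot of the ladder:
Ladder weight 23×9.8 = 225.4 N acts at 3.4 m along the ladder; its horizontal arm is 3.4·cos66° = 1.383 m → τ = 311.7 N·m clockwise.
Person: 71×9.8 = 695.8 N at 4.6 m → arm 1.871 m → τ = 1302 N·m clockwise.
Wall normal N acts horizontally at the top; its moment arm is the height L sinθ = 6.8·sin66° = 6.212 m, counterclockwise.
Setting net torque to zero: N × 6.212 = 1614 → N = 260 N.
ΣFx = 0: friction at the foot balances the wall's push, so f = N_wall = 260 N.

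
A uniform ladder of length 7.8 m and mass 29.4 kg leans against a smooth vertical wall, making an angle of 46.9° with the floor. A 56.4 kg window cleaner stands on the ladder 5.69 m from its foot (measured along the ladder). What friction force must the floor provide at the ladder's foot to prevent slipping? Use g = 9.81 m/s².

f ≈ 513 N

Taking torques about the foot of the ladder:
Ladder weight 29.4×9.81 = 288.4 N acts at 3.9 m along the ladder; its horizontal arm is 3.9·cos46.9° = 2.665 m → τ = 768.6 N·m clockwise.
Window cleaner: 56.4×9.81 = 553.3 N at 5.69 m → arm 3.888 m → τ = 2151 N·m clockwise.
Wall normal N acts horizontally at the top; its moment arm is the height L sinθ = 7.8·sin46.9° = 5.695 m, counterclockwise.
Στ = 0 ⇒ N × 5.695 = 2920 ⇒ N = 513 N.
ΣFx = 0: friction at the foot balances the wall's push, so f = N_wall = 513 N.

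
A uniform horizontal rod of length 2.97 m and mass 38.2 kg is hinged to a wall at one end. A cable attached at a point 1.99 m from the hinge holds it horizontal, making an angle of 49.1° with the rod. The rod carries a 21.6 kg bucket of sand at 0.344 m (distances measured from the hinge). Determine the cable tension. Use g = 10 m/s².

Taking torques about the hinge:
Beam weight: 38.2 × 10 = 382 N down at 1.485 m → arm 1.485 m, τ = 382 × 1.485 = 567.3 N·m clockwise.
Bucket of sand: 21.6 × 10 = 216 N down at 0.344 m → arm 0.344 m, τ = 216 × 0.344 = 74.3 N·m clockwise.
Total clockwise load moment = 641.6 N·m.
The cable tension T acts at 1.99 m; only its component perpendicular to the rod, T sinθ, produces torque. sin 49.1° = 0.7559.
Στ = 0 ⇒ T × 1.99 × 0.7559 = 641.6 ⇒ T = 641.6 / 1.504 = 427 N.

T ≈ 427 N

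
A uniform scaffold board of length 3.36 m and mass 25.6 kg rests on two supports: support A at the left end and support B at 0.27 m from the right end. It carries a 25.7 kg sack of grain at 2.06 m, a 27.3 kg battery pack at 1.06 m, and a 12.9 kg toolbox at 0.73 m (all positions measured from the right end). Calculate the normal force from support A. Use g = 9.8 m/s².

Taking torques about support B:
Beam weight: 25.6 × 9.8 = 250.9 N down at 1.68 m → arm 1.41 m, τ = 250.9 × 1.41 = 353.8 N·m counterclockwise.
Sack of grain: 25.7 × 9.8 = 251.9 N down at 2.06 m → arm 1.79 m, τ = 251.9 × 1.79 = 450.9 N·m counterclockwise.
Battery pack: 27.3 × 9.8 = 267.5 N down at 1.06 m → arm 0.79 m, τ = 267.5 × 0.79 = 211.3 N·m counterclockwise.
Toolbox: 12.9 × 9.8 = 126.4 N down at 0.73 m → arm 0.46 m, τ = 126.4 × 0.46 = 58.14 N·m counterclockwise.
Net load moment about support B = 1074 N·m counterclockwise.
Reaction R at support A is upward at 3.36 m, arm 3.09 m → moment R × 3.09 clockwise.
Setting net torque to zero: R × 3.09 = 1074 → R = 348 N.

R_A ≈ 348 N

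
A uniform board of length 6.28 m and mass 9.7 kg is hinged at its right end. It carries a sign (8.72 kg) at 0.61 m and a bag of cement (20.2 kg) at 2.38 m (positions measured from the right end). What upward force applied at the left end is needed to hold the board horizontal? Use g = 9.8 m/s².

About the right end:
Beam weight: 9.7 × 9.8 = 95.06 N down at 3.14 m → arm 3.14 m, τ = 95.06 × 3.14 = 298.5 N·m counterclockwise.
Sign: 8.72 × 9.8 = 85.46 N down at 0.61 m → arm 0.61 m, τ = 85.46 × 0.61 = 52.13 N·m counterclockwise.
Bag of cement: 20.2 × 9.8 = 198 N down at 2.38 m → arm 2.38 m, τ = 198 × 2.38 = 471.2 N·m counterclockwise.
Net moment of the loads = 821.8 N·m counterclockwise.
The upward force F acts at the left end, arm 6.28 m, giving F × 6.28 clockwise.
For rotational equilibrium, F × 6.28 = 821.8, so F = 821.8 / 6.28 = 131 N.

F ≈ 131 N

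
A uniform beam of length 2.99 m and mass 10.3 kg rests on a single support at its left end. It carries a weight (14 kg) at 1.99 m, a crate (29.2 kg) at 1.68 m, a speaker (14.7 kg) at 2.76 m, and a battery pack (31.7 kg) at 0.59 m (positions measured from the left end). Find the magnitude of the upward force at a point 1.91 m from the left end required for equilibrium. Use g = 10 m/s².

About the left end:
Beam weight: 10.3 × 10 = 103 N down at 1.495 m → arm 1.495 m, τ = 103 × 1.495 = 154 N·m clockwise.
Weight: 14 × 10 = 140 N down at 1.99 m → arm 1.99 m, τ = 140 × 1.99 = 278.6 N·m clockwise.
Crate: 29.2 × 10 = 292 N down at 1.68 m → arm 1.68 m, τ = 292 × 1.68 = 490.6 N·m clockwise.
Speaker: 14.7 × 10 = 147 N down at 2.76 m → arm 2.76 m, τ = 147 × 2.76 = 405.7 N·m clockwise.
Battery pack: 31.7 × 10 = 317 N down at 0.59 m → arm 0.59 m, τ = 317 × 0.59 = 187 N·m clockwise.
Net moment of the loads = 1516 N·m clockwise.
The upward force F acts at a point 1.91 m from the left end, arm 1.91 m, giving F × 1.91 counterclockwise.
For rotational equilibrium, F × 1.91 = 1516, so F = 1516 / 1.91 = 794 N.

F ≈ 794 N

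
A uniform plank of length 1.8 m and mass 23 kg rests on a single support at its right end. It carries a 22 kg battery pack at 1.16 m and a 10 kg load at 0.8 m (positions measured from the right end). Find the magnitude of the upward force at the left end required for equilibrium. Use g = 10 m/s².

Sum moments about the right end (the unknown pivot reaction has zero arm there).
Beam weight: 23 × 10 = 230 N down at 0.9 m → arm 0.9 m, τ = 230 × 0.9 = 207 N·m counterclockwise.
Battery pack: 22 × 10 = 220 N down at 1.16 m → arm 1.16 m, τ = 220 × 1.16 = 255.2 N·m counterclockwise.
Load: 10 × 10 = 100 N down at 0.8 m → arm 0.8 m, τ = 100 × 0.8 = 80 N·m counterclockwise.
Net moment of the loads = 542.2 N·m counterclockwise.
The upward force F acts at the left end, arm 1.8 m, giving F × 1.8 clockwise.
Setting net torque to zero: F × 1.8 = 542.2 → F = 542.2 / 1.8 = 301 N.

F ≈ 301 N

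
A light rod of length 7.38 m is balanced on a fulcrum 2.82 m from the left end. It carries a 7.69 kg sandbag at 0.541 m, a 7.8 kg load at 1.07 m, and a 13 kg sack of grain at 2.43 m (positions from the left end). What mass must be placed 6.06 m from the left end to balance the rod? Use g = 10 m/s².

m ≈ 11.2 kg

Take moments about the fulcrum (at 2.82 m from the left end).
Sandbag: 7.69 × 10 = 76.9 N down at 0.541 m → arm 2.279 m, τ = 76.9 × 2.279 = 175.3 N·m counterclockwise.
Load: 7.8 × 10 = 78 N down at 1.07 m → arm 1.75 m, τ = 78 × 1.75 = 136.5 N·m counterclockwise.
Sack of grain: 13 × 10 = 130 N down at 2.43 m → arm 0.39 m, τ = 130 × 0.39 = 50.7 N·m counterclockwise.
Net moment of known loads = 362.5 N·m counterclockwise.
An unknown mass m at 6.06 m has arm 3.24 m; its moment is m·g·3.24 clockwise.
Στ = 0 ⇒ m × 10 × 3.24 = 362.5 ⇒ m = 362.5 / (10 × 3.24) = 11.2 kg.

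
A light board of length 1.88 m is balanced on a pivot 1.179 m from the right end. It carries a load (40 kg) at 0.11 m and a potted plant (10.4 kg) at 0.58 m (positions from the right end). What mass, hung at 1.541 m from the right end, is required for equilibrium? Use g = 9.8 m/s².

About the pivot (at 1.179 m from the right end):
Load: 40 × 9.8 = 392 N down at 0.11 m → arm 1.069 m, τ = 392 × 1.069 = 419 N·m clockwise.
Potted plant: 10.4 × 9.8 = 101.9 N down at 0.58 m → arm 0.599 m, τ = 101.9 × 0.599 = 61.04 N·m clockwise.
Net moment of known loads = 480 N·m clockwise.
An unknown mass m at 1.541 m has arm 0.362 m; its moment is m·g·0.362 counterclockwise.
Setting net torque to zero: m × 9.8 × 0.362 = 480 → m = 480 / (9.8 × 0.362) = 135 kg.

m ≈ 135 kg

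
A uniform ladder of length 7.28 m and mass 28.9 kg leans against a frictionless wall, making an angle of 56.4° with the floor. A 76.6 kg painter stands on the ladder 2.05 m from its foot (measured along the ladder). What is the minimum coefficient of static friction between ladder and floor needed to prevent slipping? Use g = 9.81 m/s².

μ_min ≈ 0.227

Choose the foot of the ladder as the axis so the floor normal and friction both act there and drop out.
Ladder weight 28.9×9.81 = 283.5 N acts at 3.64 m along the ladder; its horizontal arm is 3.64·cos56.4° = 2.014 m → τ = 571 N·m clockwise.
Painter: 76.6×9.81 = 751.4 N at 2.05 m → arm 1.134 m → τ = 852.1 N·m clockwise.
Wall normal N acts horizontally at the top; its moment arm is the height L sinθ = 7.28·sin56.4° = 6.064 m, counterclockwise.
Balancing moments: N × 6.064 = 1423, giving N = 234.7 N.
ΣFx = 0 ⇒ f = N_wall = 234.7 N. ΣFy = 0 ⇒ N_floor = 1035 N.
μ_min = f / N_floor = 234.7 / 1035 = 0.227.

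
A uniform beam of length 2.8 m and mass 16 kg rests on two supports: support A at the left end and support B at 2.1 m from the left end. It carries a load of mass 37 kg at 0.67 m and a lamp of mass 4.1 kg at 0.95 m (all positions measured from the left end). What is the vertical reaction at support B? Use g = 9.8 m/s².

R_B ≈ 238 N

Choose support A as the axis so its reaction then has zero moment arm.
Beam weight: 16 × 9.8 = 156.8 N down at 1.4 m → arm 1.4 m, τ = 156.8 × 1.4 = 219.5 N·m clockwise.
Load: 37 × 9.8 = 362.6 N down at 0.67 m → arm 0.67 m, τ = 362.6 × 0.67 = 242.9 N·m clockwise.
Lamp: 4.1 × 9.8 = 40.18 N down at 0.95 m → arm 0.95 m, τ = 40.18 × 0.95 = 38.17 N·m clockwise.
Net load moment about support A = 500.6 N·m clockwise.
Reaction R at support B is upward at 2.1 m, arm 2.1 m → moment R × 2.1 counterclockwise.
Balancing moments: R × 2.1 = 500.6, giving R = 238 N.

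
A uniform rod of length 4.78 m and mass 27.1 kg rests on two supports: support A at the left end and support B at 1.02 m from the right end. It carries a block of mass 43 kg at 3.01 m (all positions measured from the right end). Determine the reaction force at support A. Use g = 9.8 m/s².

Sum moments about support B (its reaction then has zero moment arm).
Beam weight: 27.1 × 9.8 = 265.6 N down at 2.39 m → arm 1.37 m, τ = 265.6 × 1.37 = 363.9 N·m counterclockwise.
Block: 43 × 9.8 = 421.4 N down at 3.01 m → arm 1.99 m, τ = 421.4 × 1.99 = 838.6 N·m counterclockwise.
Net load moment about support B = 1202 N·m counterclockwise.
Reaction R at support A is upward at 4.78 m, arm 3.76 m → moment R × 3.76 clockwise.
Setting net torque to zero: R × 3.76 = 1202 → R = 320 N.

R_A ≈ 320 N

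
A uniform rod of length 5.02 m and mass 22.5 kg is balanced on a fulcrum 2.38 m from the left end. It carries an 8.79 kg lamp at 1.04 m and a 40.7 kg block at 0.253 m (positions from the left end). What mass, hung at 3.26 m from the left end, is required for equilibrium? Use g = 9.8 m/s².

Choose the fulcrum (at 2.38 m from the left end) as the axis so the support reaction has zero arm there.
Beam weight: 22.5 × 9.8 = 220.5 N down at 2.51 m → arm 0.13 m, τ = 220.5 × 0.13 = 28.67 N·m clockwise.
Lamp: 8.79 × 9.8 = 86.14 N down at 1.04 m → arm 1.34 m, τ = 86.14 × 1.34 = 115.4 N·m counterclockwise.
Block: 40.7 × 9.8 = 398.9 N down at 0.253 m → arm 2.127 m, τ = 398.9 × 2.127 = 848.5 N·m counterclockwise.
Net moment of known loads = 935.2 N·m counterclockwise.
An unknown mass m at 3.26 m has arm 0.88 m; its moment is m·g·0.88 clockwise.
Setting net torque to zero: m × 9.8 × 0.88 = 935.2 → m = 935.2 / (9.8 × 0.88) = 108 kg.

m ≈ 108 kg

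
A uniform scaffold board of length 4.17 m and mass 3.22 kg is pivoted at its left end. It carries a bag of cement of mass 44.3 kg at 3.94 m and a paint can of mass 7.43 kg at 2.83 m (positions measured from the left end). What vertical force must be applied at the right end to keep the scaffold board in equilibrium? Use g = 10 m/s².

F ≈ 485 N

Take moments about the left end.
Beam weight: 3.22 × 10 = 32.2 N down at 2.085 m → arm 2.085 m, τ = 32.2 × 2.085 = 67.14 N·m clockwise.
Bag of cement: 44.3 × 10 = 443 N down at 3.94 m → arm 3.94 m, τ = 443 × 3.94 = 1745 N·m clockwise.
Paint can: 7.43 × 10 = 74.3 N down at 2.83 m → arm 2.83 m, τ = 74.3 × 2.83 = 210.3 N·m clockwise.
Net moment of the loads = 2022 N·m clockwise.
The upward force F acts at the right end, arm 4.17 m, giving F × 4.17 counterclockwise.
For rotational equilibrium, F × 4.17 = 2022, so F = 2022 / 4.17 = 485 N.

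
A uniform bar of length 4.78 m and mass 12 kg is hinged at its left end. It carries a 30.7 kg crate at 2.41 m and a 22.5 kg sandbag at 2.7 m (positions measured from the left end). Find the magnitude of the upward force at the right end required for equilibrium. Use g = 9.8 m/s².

About the left end:
Beam weight: 12 × 9.8 = 117.6 N down at 2.39 m → arm 2.39 m, τ = 117.6 × 2.39 = 281.1 N·m clockwise.
Crate: 30.7 × 9.8 = 300.9 N down at 2.41 m → arm 2.41 m, τ = 300.9 × 2.41 = 725.2 N·m clockwise.
Sandbag: 22.5 × 9.8 = 220.5 N down at 2.7 m → arm 2.7 m, τ = 220.5 × 2.7 = 595.4 N·m clockwise.
Net moment of the loads = 1602 N·m clockwise.
The upward force F acts at the right end, arm 4.78 m, giving F × 4.78 counterclockwise.
Setting net torque to zero: F × 4.78 = 1602 → F = 1602 / 4.78 = 335 N.

F ≈ 335 N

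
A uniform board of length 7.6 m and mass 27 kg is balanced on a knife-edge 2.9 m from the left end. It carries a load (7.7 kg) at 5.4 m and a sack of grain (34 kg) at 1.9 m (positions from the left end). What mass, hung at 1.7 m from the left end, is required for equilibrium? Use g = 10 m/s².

About the knife-edge (at 2.9 m from the left end):
Beam weight: 27 × 10 = 270 N down at 3.8 m → arm 0.9 m, τ = 270 × 0.9 = 243 N·m clockwise.
Load: 7.7 × 10 = 77 N down at 5.4 m → arm 2.5 m, τ = 77 × 2.5 = 192.5 N·m clockwise.
Sack of grain: 34 × 10 = 340 N down at 1.9 m → arm 1 m, τ = 340 × 1 = 340 N·m counterclockwise.
Net moment of known loads = 95.5 N·m clockwise.
An unknown mass m at 1.7 m has arm 1.2 m; its moment is m·g·1.2 counterclockwise.
Στ = 0 ⇒ m × 10 × 1.2 = 95.5 ⇒ m = 95.5 / (10 × 1.2) = 7.96 kg.

m ≈ 7.96 kg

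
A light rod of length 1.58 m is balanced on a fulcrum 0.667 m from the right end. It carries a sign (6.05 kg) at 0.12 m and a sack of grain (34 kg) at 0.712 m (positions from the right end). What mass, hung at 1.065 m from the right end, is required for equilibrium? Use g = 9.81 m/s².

m ≈ 4.47 kg

Take moments about the fulcrum (at 0.667 m from the right end).
Sign: 6.05 × 9.81 = 59.35 N down at 0.12 m → arm 0.547 m, τ = 59.35 × 0.547 = 32.46 N·m clockwise.
Sack of grain: 34 × 9.81 = 333.5 N down at 0.712 m → arm 0.045 m, τ = 333.5 × 0.045 = 15.01 N·m counterclockwise.
Net moment of known loads = 17.45 N·m clockwise.
An unknown mass m at 1.065 m has arm 0.398 m; its moment is m·g·0.398 counterclockwise.
Στ = 0 ⇒ m × 9.81 × 0.398 = 17.45 ⇒ m = 17.45 / (9.81 × 0.398) = 4.47 kg.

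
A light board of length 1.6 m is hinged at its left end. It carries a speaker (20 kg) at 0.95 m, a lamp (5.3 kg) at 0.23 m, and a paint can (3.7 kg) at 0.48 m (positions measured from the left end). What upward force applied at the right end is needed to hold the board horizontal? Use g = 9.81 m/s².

Take moments about the left end.
Speaker: 20 × 9.81 = 196.2 N down at 0.95 m → arm 0.95 m, τ = 196.2 × 0.95 = 186.4 N·m clockwise.
Lamp: 5.3 × 9.81 = 51.99 N down at 0.23 m → arm 0.23 m, τ = 51.99 × 0.23 = 11.96 N·m clockwise.
Paint can: 3.7 × 9.81 = 36.3 N down at 0.48 m → arm 0.48 m, τ = 36.3 × 0.48 = 17.42 N·m clockwise.
Net moment of the loads = 215.8 N·m clockwise.
The upward force F acts at the right end, arm 1.6 m, giving F × 1.6 counterclockwise.
Balancing moments: F × 1.6 = 215.8, giving F = 215.8 / 1.6 = 135 N.

F ≈ 135 N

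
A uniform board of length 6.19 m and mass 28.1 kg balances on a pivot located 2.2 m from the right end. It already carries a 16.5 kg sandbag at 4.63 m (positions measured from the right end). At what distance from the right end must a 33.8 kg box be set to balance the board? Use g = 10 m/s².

x ≈ 0.27 m from the right end

Choose the pivot (at 2.2 m from the right end) as the axis so the support reaction has zero arm there.
Beam weight: 28.1 × 10 = 281 N down at 3.095 m → arm 0.895 m, τ = 281 × 0.895 = 251.5 N·m counterclockwise.
Sandbag: 16.5 × 10 = 165 N down at 4.63 m → arm 2.43 m, τ = 165 × 2.43 = 401 N·m counterclockwise.
Net moment of existing loads = 652.5 N·m counterclockwise.
The box weighs 33.8 × 10 = 338 N and must supply an equal clockwise moment, so its lever arm about the pivot is 652.5 / 338 = 1.93 m.
That puts it at 2.2 − 1.93 = 0.27 m from the right end.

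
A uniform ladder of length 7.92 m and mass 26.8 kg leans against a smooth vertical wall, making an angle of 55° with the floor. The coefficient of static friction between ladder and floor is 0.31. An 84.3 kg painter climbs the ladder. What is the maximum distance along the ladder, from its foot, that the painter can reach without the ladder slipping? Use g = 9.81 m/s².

d ≈ 3.36 m

Taking torques about the foot of the ladder:
Ladder weight 26.8×9.81 = 262.9 N acts at 3.96 m along the ladder; its horizontal arm is 3.96·cos55° = 2.271 m → τ = 597 N·m clockwise.
Painter weight 84.3×9.81 = 827 N at distance d → arm d·cos55° → τ = 827·d·0.5736 clockwise.
Wall normal N at the top has arm L sinθ = 6.488 m counterclockwise, so Στ = 0 gives N·6.488 = 597 + 474.4·d.
ΣFy = 0 ⇒ N_floor = 1090 N, so the maximum friction is μ_s·N_floor = 0.31×1090 = 337.9 N. ΣFx = 0 ⇒ N_wall = f, so at the slipping point N = 337.9 N.
Substituting: 337.9×6.488 = 597 + 474.4·d ⇒ d = (2192 − 597) / 474.4 = 3.36 m.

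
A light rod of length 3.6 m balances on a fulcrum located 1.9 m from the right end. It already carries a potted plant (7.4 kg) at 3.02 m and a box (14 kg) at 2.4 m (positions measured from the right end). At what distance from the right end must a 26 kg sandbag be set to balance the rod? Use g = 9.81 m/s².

About the fulcrum (at 1.9 m from the right end):
Potted plant: 7.4 × 9.81 = 72.59 N down at 3.02 m → arm 1.12 m, τ = 72.59 × 1.12 = 81.3 N·m counterclockwise.
Box: 14 × 9.81 = 137.3 N down at 2.4 m → arm 0.5 m, τ = 137.3 × 0.5 = 68.65 N·m counterclockwise.
Net moment of existing loads = 149.9 N·m counterclockwise.
The sandbag weighs 26 × 9.81 = 255.1 N and must supply an equal clockwise moment, so its lever arm about the fulcrum is 149.9 / 255.1 = 0.588 m.
That puts it at 1.9 − 0.588 = 1.31 m from the right end.

x ≈ 1.31 m from the right end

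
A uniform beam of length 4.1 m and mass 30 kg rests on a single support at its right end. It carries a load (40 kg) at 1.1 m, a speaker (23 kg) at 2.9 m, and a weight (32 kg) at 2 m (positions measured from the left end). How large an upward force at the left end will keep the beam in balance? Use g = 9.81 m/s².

Take moments about the right end.
Beam weight: 30 × 9.81 = 294.3 N down at 2.05 m → arm 2.05 m, τ = 294.3 × 2.05 = 603.3 N·m counterclockwise.
Load: 40 × 9.81 = 392.4 N down at 1.1 m → arm 3 m, τ = 392.4 × 3 = 1177 N·m counterclockwise.
Speaker: 23 × 9.81 = 225.6 N down at 2.9 m → arm 1.2 m, τ = 225.6 × 1.2 = 270.7 N·m counterclockwise.
Weight: 32 × 9.81 = 313.9 N down at 2 m → arm 2.1 m, τ = 313.9 × 2.1 = 659.2 N·m counterclockwise.
Net moment of the loads = 2710 N·m counterclockwise.
The upward force F acts at the left end, arm 4.1 m, giving F × 4.1 clockwise.
Balancing moments: F × 4.1 = 2710, giving F = 2710 / 4.1 = 661 N.

F ≈ 661 N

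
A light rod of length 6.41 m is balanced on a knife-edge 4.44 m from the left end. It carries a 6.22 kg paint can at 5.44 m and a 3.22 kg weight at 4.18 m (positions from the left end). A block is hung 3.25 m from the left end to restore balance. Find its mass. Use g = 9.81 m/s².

About the knife-edge (at 4.44 m from the left end):
Paint can: 6.22 × 9.81 = 61.02 N down at 5.44 m → arm 1 m, τ = 61.02 × 1 = 61.02 N·m clockwise.
Weight: 3.22 × 9.81 = 31.59 N down at 4.18 m → arm 0.26 m, τ = 31.59 × 0.26 = 8.213 N·m counterclockwise.
Net moment of known loads = 52.81 N·m clockwise.
An unknown mass m at 3.25 m has arm 1.19 m; its moment is m·g·1.19 counterclockwise.
Setting net torque to zero: m × 9.81 × 1.19 = 52.81 → m = 52.81 / (9.81 × 1.19) = 4.52 kg.

m ≈ 4.52 kg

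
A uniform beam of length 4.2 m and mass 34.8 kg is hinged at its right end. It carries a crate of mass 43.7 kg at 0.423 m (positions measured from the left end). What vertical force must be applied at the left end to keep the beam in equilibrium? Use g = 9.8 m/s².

F ≈ 556 N

Take moments about the right end.
Beam weight: 34.8 × 9.8 = 341 N down at 2.1 m → arm 2.1 m, τ = 341 × 2.1 = 716.1 N·m counterclockwise.
Crate: 43.7 × 9.8 = 428.3 N down at 0.423 m → arm 3.777 m, τ = 428.3 × 3.777 = 1618 N·m counterclockwise.
Net moment of the loads = 2334 N·m counterclockwise.
The upward force F acts at the left end, arm 4.2 m, giving F × 4.2 clockwise.
For rotational equilibrium, F × 4.2 = 2334, so F = 2334 / 4.2 = 556 N.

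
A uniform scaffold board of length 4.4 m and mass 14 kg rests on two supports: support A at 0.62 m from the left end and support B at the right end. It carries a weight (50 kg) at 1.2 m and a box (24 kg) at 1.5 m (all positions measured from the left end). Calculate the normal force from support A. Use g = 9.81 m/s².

Choose support B as the axis so its reaction then has zero moment arm.
Beam weight: 14 × 9.81 = 137.3 N down at 2.2 m → arm 2.2 m, τ = 137.3 × 2.2 = 302.1 N·m counterclockwise.
Weight: 50 × 9.81 = 490.5 N down at 1.2 m → arm 3.2 m, τ = 490.5 × 3.2 = 1570 N·m counterclockwise.
Box: 24 × 9.81 = 235.4 N down at 1.5 m → arm 2.9 m, τ = 235.4 × 2.9 = 682.7 N·m counterclockwise.
Net load moment about support B = 2555 N·m counterclockwise.
Reaction R at support A is upward at 0.62 m, arm 3.78 m → moment R × 3.78 clockwise.
Στ = 0 ⇒ R × 3.78 = 2555 ⇒ R = 676 N.

R_A ≈ 676 N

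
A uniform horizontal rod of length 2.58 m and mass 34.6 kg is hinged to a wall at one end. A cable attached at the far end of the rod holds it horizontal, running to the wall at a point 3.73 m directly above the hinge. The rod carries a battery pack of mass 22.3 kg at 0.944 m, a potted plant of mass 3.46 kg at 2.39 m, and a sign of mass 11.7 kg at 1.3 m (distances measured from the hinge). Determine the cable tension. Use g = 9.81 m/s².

T ≈ 412 N

Take moments about the hinge.
Beam weight: 34.6 × 9.81 = 339.4 N down at 1.29 m → arm 1.29 m, τ = 339.4 × 1.29 = 437.8 N·m clockwise.
Battery pack: 22.3 × 9.81 = 218.8 N down at 0.944 m → arm 0.944 m, τ = 218.8 × 0.944 = 206.5 N·m clockwise.
Potted plant: 3.46 × 9.81 = 33.94 N down at 2.39 m → arm 2.39 m, τ = 33.94 × 2.39 = 81.12 N·m clockwise.
Sign: 11.7 × 9.81 = 114.8 N down at 1.3 m → arm 1.3 m, τ = 114.8 × 1.3 = 149.2 N·m clockwise.
Total clockwise load moment = 874.6 N·m.
The cable tension T acts at 2.58 m; only its component perpendicular to the rod, T sinθ, produces torque. sinθ = h/√(h²+d²) = 3.73/√(3.73²+2.58²) = 0.8224.
Balancing moments: T × 2.58 × 0.8224 = 874.6, giving T = 874.6 / 2.122 = 412 N.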